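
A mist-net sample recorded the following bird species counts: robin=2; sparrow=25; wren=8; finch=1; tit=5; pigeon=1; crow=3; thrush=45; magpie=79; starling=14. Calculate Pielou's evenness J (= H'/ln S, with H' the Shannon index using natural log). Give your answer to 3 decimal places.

0.688

Total N = 2+25+8+1+5+1+3+45+79+14 = 183, so the proportions are 0.01093, 0.13661, 0.04372, 0.00546, 0.02732, 0.00546, 0.01639, 0.2459, 0.43169, 0.0765 (working shown to 5 dp, full precision carried).
H' = −Σ pᵢ ln pᵢ = −((-0.04936) + (-0.27194) + (-0.13683) + (-0.02847) + (-0.09836) + (-0.02847) + (-0.06739) + (-0.34496) + (-0.36264) + (-0.19664)) = 1.58506.
With S = 10 species, ln S = 2.30259, so J = 1.58506/2.30259 = 0.68838, i.e. 0.688 to 3 decimal places.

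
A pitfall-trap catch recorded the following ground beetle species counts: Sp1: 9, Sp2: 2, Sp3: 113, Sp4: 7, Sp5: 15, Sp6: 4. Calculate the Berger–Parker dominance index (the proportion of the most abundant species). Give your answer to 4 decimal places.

0.7533

Total N = 9+2+113+7+15+4 = 150, so the proportions are 0.06, 0.013333, 0.753333, 0.046667, 0.1, 0.026667 (working shown to 6 dp, full precision carried).
The largest proportion is 0.753333, i.e. d = 0.7533 to 4 decimal places.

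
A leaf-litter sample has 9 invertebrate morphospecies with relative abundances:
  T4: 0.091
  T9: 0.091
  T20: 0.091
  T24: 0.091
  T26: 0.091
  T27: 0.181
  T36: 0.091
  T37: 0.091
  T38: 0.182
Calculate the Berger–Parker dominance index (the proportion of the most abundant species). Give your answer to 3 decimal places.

0.182

The largest proportion is 0.182, i.e. d = 0.182 to 3 decimal places.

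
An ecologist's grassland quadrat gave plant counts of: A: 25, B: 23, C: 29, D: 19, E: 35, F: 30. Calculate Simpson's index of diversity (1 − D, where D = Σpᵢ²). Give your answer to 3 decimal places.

0.827

Total N = 25+23+29+19+35+30 = 161, so the proportions are 0.15528, 0.14286, 0.18012, 0.11801, 0.21739, 0.18634 (working shown to 5 dp, full precision carried).
D = 0.15528² + 0.14286² + 0.18012² + 0.11801² + 0.21739² + 0.18634² = 0.02411 + 0.02041 + 0.03244 + 0.01393 + 0.04726 + 0.03472 = 0.17287.
So 1 − D = 0.82713, i.e. 0.827 to 3 decimal places.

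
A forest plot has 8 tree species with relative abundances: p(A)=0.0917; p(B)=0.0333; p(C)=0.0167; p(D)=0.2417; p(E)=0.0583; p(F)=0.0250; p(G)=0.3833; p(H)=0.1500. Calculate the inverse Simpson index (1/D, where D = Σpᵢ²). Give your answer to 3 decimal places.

D = 0.0917² + 0.0333² + 0.0167² + 0.2417² + 0.0583² + 0.025² + 0.3833² + 0.15² = 0.0084089 + 0.0011089 + 0.0002789 + 0.0584189 + 0.0033989 + 0.0006250 + 0.1469189 + 0.0225000 = 0.2416583 (working shown to 7 dp, full precision carried).
So 1/D = 4.13807, i.e. 4.138 to 3 decimal places.

4.138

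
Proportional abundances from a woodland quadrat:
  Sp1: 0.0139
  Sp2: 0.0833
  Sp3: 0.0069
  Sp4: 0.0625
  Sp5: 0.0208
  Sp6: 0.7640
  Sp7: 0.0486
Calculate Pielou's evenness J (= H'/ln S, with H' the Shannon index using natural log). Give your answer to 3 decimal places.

H' = −Σ pᵢ ln pᵢ = −((-0.05943) + (-0.20703) + (-0.03434) + (-0.17329) + (-0.08055) + (-0.20566) + (-0.14697)) = 0.90727 (working shown to 5 dp, full precision carried).
With S = 7 species, ln S = 1.94591, so J = 0.90727/1.94591 = 0.46624, i.e. 0.466 to 3 decimal places.

0.466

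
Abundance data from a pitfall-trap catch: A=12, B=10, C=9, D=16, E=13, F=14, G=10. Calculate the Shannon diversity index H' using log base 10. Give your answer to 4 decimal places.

0.8370

Total N = 12+10+9+16+13+14+10 = 84, so the proportions are 0.142857, 0.119048, 0.107143, 0.190476, 0.154762, 0.166667, 0.119048 (working shown to 6 dp, full precision carried).
Each pᵢ log₁₀ pᵢ term: 0.142857×(-0.845098)=-0.120728, 0.119048×(-0.924279)=-0.110033, 0.107143×(-0.970037)=-0.103933, 0.190476×(-0.720159)=-0.137173, 0.154762×(-0.810336)=-0.125409, 0.166667×(-0.778151)=-0.129692, 0.119048×(-0.924279)=-0.110033.
Sum = -0.837002, so H' = 0.8370.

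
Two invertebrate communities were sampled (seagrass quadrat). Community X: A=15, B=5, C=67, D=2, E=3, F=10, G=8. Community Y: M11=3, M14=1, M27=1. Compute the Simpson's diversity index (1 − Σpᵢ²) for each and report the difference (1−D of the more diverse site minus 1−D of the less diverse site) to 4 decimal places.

0.0337

Community X: N=110, proportions 0.136364, 0.045455, 0.609091, 0.018182, 0.027273, 0.090909, 0.072727, giving 1−D = 0.593719 (working shown to 6 dp, full precision carried).
Community Y: N=5, proportions 0.6, 0.2, 0.2, giving 1−D = 0.560000.
Difference = |0.593719 − 0.560000| = 0.033719, i.e. 0.0337 to 4 decimal places.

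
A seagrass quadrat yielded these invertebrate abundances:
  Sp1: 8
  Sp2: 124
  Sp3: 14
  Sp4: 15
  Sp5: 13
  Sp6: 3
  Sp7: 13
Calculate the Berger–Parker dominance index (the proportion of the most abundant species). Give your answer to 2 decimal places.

0.65

Total N = 8+124+14+15+13+3+13 = 190, so the proportions are 0.0421, 0.6526, 0.0737, 0.0789, 0.0684, 0.0158, 0.0684 (working shown to 4 dp, full precision carried).
The largest proportion is 0.6526, i.e. d = 0.65 to 2 decimal places.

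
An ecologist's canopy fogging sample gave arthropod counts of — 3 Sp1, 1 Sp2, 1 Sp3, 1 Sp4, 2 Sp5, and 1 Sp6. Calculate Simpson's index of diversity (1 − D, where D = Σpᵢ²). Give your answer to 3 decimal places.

Total N = 3+1+1+1+2+1 = 9, so the proportions are 0.33333, 0.11111, 0.11111, 0.11111, 0.22222, 0.11111 (working shown to 5 dp, full precision carried).
D = 0.33333² + 0.11111² + 0.11111² + 0.11111² + 0.22222² + 0.11111² = 0.11111 + 0.01235 + 0.01235 + 0.01235 + 0.04938 + 0.01235 = 0.20988.
So 1 − D = 0.79012, i.e. 0.790 to 3 decimal places.

0.790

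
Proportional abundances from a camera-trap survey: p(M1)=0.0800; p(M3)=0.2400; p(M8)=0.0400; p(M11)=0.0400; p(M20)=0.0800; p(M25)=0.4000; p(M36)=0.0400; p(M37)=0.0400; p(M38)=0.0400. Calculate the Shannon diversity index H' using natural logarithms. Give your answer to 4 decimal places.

1.7569

Each pᵢ ln pᵢ term (working shown to 6 dp, full precision carried): 0.08×(-2.525729)=-0.202058, 0.24×(-1.427116)=-0.342508, 0.04×(-3.218876)=-0.128755, 0.04×(-3.218876)=-0.128755, 0.08×(-2.525729)=-0.202058, 0.4×(-0.916291)=-0.366516, 0.04×(-3.218876)=-0.128755, 0.04×(-3.218876)=-0.128755, 0.04×(-3.218876)=-0.128755.
Sum = -1.756916, so H' = 1.7569.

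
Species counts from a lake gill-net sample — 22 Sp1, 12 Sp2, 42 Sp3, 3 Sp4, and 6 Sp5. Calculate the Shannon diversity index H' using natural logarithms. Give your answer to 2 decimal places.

1.28

Total N = 22+12+42+3+6 = 85, so the proportions are 0.2588, 0.1412, 0.4941, 0.0353, 0.0706 (working shown to 4 dp, full precision carried).
Each pᵢ ln pᵢ term: 0.2588×(-1.3516)=-0.3498, 0.1412×(-1.9577)=-0.2764, 0.4941×(-0.7050)=-0.3483, 0.0353×(-3.3440)=-0.1180, 0.0706×(-2.6509)=-0.1871.
Sum = -1.2797, so H' = 1.28.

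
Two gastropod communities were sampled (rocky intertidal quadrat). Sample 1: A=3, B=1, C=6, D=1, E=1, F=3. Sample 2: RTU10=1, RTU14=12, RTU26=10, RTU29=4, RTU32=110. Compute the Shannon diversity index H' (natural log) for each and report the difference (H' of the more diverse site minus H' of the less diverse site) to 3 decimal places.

Sample 1: N=15, proportions 0.2, 0.06667, 0.4, 0.06667, 0.06667, 0.2, giving H' = 1.55190 (working shown to 5 dp, full precision carried).
Sample 2: N=137, proportions 0.0073, 0.08759, 0.07299, 0.0292, 0.80292, giving H' = 0.71967.
Difference = |1.55190 − 0.71967| = 0.83223, i.e. 0.832 to 3 decimal places.

0.832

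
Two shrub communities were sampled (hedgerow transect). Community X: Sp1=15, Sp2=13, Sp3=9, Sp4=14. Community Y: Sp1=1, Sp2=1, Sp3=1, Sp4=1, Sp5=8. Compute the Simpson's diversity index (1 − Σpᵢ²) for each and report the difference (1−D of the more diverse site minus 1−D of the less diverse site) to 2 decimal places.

0.21

Community X: N=51, proportions 0.2941, 0.2549, 0.1765, 0.2745, giving 1−D = 0.7420 (working shown to 4 dp, full precision carried).
Community Y: N=12, proportions 0.0833, 0.0833, 0.0833, 0.0833, 0.6667, giving 1−D = 0.5278.
Difference = |0.7420 − 0.5278| = 0.2142, i.e. 0.21 to 2 decimal places.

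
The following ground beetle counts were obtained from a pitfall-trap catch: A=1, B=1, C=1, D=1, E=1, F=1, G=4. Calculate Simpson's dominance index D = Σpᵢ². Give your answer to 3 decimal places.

0.220

Total N = 1+1+1+1+1+1+4 = 10, so the proportions are 0.1, 0.1, 0.1, 0.1, 0.1, 0.1, 0.4 (working shown to 5 dp, full precision carried).
D = 0.1² + 0.1² + 0.1² + 0.1² + 0.1² + 0.1² + 0.4² = 0.01000 + 0.01000 + 0.01000 + 0.01000 + 0.01000 + 0.01000 + 0.16000 = 0.22000.
To 3 decimal places, D = 0.220.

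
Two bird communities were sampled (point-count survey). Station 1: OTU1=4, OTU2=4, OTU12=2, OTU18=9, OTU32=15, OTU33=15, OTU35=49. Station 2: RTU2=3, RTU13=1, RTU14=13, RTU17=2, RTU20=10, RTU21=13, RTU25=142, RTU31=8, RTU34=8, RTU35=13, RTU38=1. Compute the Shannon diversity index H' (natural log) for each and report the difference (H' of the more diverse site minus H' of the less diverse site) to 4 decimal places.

Station 1: N=98, proportions 0.040816, 0.040816, 0.020408, 0.091837, 0.153061, 0.153061, 0.5, giving H' = 1.480964 (working shown to 6 dp, full precision carried).
Station 2: N=214, proportions 0.014019, 0.004673, 0.060748, 0.009346, 0.046729, 0.060748, 0.663551, 0.037383, 0.037383, 0.060748, 0.004673, giving H' = 1.325137.
Difference = |1.480964 − 1.325137| = 0.155827, i.e. 0.1558 to 4 decimal places.

0.1558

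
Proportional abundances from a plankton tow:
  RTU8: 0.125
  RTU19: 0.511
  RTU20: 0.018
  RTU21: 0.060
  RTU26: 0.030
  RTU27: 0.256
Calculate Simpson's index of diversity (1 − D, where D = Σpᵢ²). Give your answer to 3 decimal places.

0.653

D = 0.125² + 0.511² + 0.018² + 0.06² + 0.03² + 0.256² = 0.01562 + 0.26112 + 0.00032 + 0.00360 + 0.00090 + 0.06554 = 0.34711 (working shown to 5 dp, full precision carried).
So 1 − D = 0.65289, i.e. 0.653 to 3 decimal places.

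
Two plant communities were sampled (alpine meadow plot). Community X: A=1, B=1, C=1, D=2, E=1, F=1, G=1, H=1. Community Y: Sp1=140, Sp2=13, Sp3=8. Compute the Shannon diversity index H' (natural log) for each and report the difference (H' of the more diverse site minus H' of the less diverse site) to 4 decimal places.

1.5693

Community X: N=9, proportions 0.111111, 0.111111, 0.111111, 0.222222, 0.111111, 0.111111, 0.111111, 0.111111, giving H' = 2.043192 (working shown to 6 dp, full precision carried).
Community Y: N=161, proportions 0.869565, 0.080745, 0.049689, giving H' = 0.473890.
Difference = |2.043192 − 0.473890| = 1.569302, i.e. 1.5693 to 4 decimal places.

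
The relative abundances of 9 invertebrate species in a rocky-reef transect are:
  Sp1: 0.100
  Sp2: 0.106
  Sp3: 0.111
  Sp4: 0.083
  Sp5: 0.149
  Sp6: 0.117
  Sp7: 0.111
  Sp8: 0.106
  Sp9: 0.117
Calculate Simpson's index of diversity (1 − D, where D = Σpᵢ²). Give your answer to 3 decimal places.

D = 0.1² + 0.106² + 0.111² + 0.083² + 0.149² + 0.117² + 0.111² + 0.106² + 0.117² = 0.01000 + 0.01124 + 0.01232 + 0.00689 + 0.02220 + 0.01369 + 0.01232 + 0.01124 + 0.01369 = 0.11358 (working shown to 5 dp, full precision carried).
So 1 − D = 0.88642, i.e. 0.886 to 3 decimal places.

0.886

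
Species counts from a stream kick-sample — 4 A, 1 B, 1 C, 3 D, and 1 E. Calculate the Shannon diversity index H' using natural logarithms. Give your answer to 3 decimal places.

1.418

Total N = 4+1+1+3+1 = 10, so the proportions are 0.4, 0.1, 0.1, 0.3, 0.1 (working shown to 5 dp, full precision carried).
Each pᵢ ln pᵢ term: 0.4×(-0.91629)=-0.36652, 0.1×(-2.30259)=-0.23026, 0.1×(-2.30259)=-0.23026, 0.3×(-1.20397)=-0.36119, 0.1×(-2.30259)=-0.23026.
Sum = -1.41848, so H' = 1.418.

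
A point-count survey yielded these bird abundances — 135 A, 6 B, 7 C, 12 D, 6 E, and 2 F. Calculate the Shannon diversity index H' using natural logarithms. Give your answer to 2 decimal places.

0.79

Total N = 135+6+7+12+6+2 = 168, so the proportions are 0.8036, 0.0357, 0.0417, 0.0714, 0.0357, 0.0119 (working shown to 4 dp, full precision carried).
Each pᵢ ln pᵢ term: 0.8036×(-0.2187)=-0.1757, 0.0357×(-3.3322)=-0.1190, 0.0417×(-3.1781)=-0.1324, 0.0714×(-2.6391)=-0.1885, 0.0357×(-3.3322)=-0.1190, 0.0119×(-4.4308)=-0.0527.
Sum = -0.7874, so H' = 0.79.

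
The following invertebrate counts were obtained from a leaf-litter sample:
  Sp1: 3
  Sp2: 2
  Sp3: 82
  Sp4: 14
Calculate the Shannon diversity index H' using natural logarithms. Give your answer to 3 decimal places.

0.625

Total N = 3+2+82+14 = 101, so the proportions are 0.0297, 0.0198, 0.81188, 0.13861 (working shown to 5 dp, full precision carried).
Each pᵢ ln pᵢ term: 0.0297×(-3.51651)=-0.10445, 0.0198×(-3.92197)=-0.07766, 0.81188×(-0.20840)=-0.16920, 0.13861×(-1.97606)=-0.27391.
Sum = -0.62522, so H' = 0.625.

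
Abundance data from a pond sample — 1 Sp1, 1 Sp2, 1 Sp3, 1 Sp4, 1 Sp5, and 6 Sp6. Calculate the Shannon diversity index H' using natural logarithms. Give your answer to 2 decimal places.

1.42

Total N = 1+1+1+1+1+6 = 11, so the proportions are 0.0909, 0.0909, 0.0909, 0.0909, 0.0909, 0.5455 (working shown to 4 dp, full precision carried).
Each pᵢ ln pᵢ term: 0.0909×(-2.3979)=-0.2180, 0.0909×(-2.3979)=-0.2180, 0.0909×(-2.3979)=-0.2180, 0.0909×(-2.3979)=-0.2180, 0.0909×(-2.3979)=-0.2180, 0.5455×(-0.6061)=-0.3306.
Sum = -1.4206, so H' = 1.42.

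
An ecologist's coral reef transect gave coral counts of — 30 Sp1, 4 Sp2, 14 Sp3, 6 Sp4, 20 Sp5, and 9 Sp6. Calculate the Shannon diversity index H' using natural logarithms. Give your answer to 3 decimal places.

Total N = 30+4+14+6+20+9 = 83, so the proportions are 0.36145, 0.04819, 0.16867, 0.07229, 0.24096, 0.10843 (working shown to 5 dp, full precision carried).
Each pᵢ ln pᵢ term: 0.36145×(-1.01764)=-0.36782, 0.04819×(-3.03255)=-0.14615, 0.16867×(-1.77978)=-0.30020, 0.07229×(-2.62708)=-0.18991, 0.24096×(-1.42311)=-0.34292, 0.10843×(-2.22162)=-0.24090.
Sum = -1.58790, so H' = 1.588.

1.588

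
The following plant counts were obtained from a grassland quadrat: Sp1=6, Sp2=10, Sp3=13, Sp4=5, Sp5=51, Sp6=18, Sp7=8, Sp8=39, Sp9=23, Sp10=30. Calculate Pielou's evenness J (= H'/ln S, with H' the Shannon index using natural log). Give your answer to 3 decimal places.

0.893

Total N = 6+10+13+5+51+18+8+39+23+30 = 203, so the proportions are 0.02956, 0.04926, 0.06404, 0.02463, 0.25123, 0.08867, 0.03941, 0.19212, 0.1133, 0.14778 (working shown to 5 dp, full precision carried).
H' = −Σ pᵢ ln pᵢ = −((-0.10408) + (-0.14831) + (-0.17600) + (-0.09123) + (-0.34705) + (-0.21483) + (-0.12744) + (-0.31693) + (-0.24674) + (-0.28256)) = 2.05515.
With S = 10 species, ln S = 2.30259, so J = 2.05515/2.30259 = 0.89254, i.e. 0.893 to 3 decimal places.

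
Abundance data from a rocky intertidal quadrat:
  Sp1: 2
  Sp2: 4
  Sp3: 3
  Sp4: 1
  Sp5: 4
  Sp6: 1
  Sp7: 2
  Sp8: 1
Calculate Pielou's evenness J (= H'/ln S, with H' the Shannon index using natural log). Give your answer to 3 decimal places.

0.932

Total N = 2+4+3+1+4+1+2+1 = 18, so the proportions are 0.11111, 0.22222, 0.16667, 0.05556, 0.22222, 0.05556, 0.11111, 0.05556 (working shown to 5 dp, full precision carried).
H' = −Σ pᵢ ln pᵢ = −((-0.24414) + (-0.33424) + (-0.29863) + (-0.16058) + (-0.33424) + (-0.16058) + (-0.24414) + (-0.16058)) = 1.93711.
With S = 8 species, ln S = 2.07944, so J = 1.93711/2.07944 = 0.93155, i.e. 0.932 to 3 decimal places.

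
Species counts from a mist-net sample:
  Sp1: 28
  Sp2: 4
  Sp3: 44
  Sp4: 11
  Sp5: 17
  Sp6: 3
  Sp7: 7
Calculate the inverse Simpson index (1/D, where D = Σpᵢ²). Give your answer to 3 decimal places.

Total N = 28+4+44+11+17+3+7 = 114, so the proportions are 0.245614, 0.0350877, 0.3859649, 0.0964912, 0.1491228, 0.0263158, 0.0614035 (working shown to 7 dp, full precision carried).
D = 0.245614² + 0.0350877² + 0.3859649² + 0.0964912² + 0.1491228² + 0.0263158² + 0.0614035² = 0.0603263 + 0.0012311 + 0.1489689 + 0.0093106 + 0.0222376 + 0.0006925 + 0.0037704 = 0.2465374.
So 1/D = 4.05618, i.e. 4.056 to 3 decimal places.

4.056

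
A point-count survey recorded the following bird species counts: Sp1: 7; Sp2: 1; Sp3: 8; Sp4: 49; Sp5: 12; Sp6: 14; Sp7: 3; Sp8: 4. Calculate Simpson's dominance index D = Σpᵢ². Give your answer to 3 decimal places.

0.300

Total N = 7+1+8+49+12+14+3+4 = 98, so the proportions are 0.07143, 0.0102, 0.08163, 0.5, 0.12245, 0.14286, 0.03061, 0.04082 (working shown to 5 dp, full precision carried).
D = 0.07143² + 0.0102² + 0.08163² + 0.5² + 0.12245² + 0.14286² + 0.03061² + 0.04082² = 0.00510 + 0.00010 + 0.00666 + 0.25000 + 0.01499 + 0.02041 + 0.00094 + 0.00167 = 0.29988.
To 3 decimal places, D = 0.300.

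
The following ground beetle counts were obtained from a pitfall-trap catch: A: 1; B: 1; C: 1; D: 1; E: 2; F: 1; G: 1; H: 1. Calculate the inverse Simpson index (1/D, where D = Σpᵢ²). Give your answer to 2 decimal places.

Total N = 1+1+1+1+2+1+1+1 = 9, so the proportions are 0.111111, 0.111111, 0.111111, 0.111111, 0.222222, 0.111111, 0.111111, 0.111111 (working shown to 6 dp, full precision carried).
D = 0.111111² + 0.111111² + 0.111111² + 0.111111² + 0.222222² + 0.111111² + 0.111111² + 0.111111² = 0.012346 + 0.012346 + 0.012346 + 0.012346 + 0.049383 + 0.012346 + 0.012346 + 0.012346 = 0.135802.
So 1/D = 7.3636, i.e. 7.36 to 2 decimal places.

7.36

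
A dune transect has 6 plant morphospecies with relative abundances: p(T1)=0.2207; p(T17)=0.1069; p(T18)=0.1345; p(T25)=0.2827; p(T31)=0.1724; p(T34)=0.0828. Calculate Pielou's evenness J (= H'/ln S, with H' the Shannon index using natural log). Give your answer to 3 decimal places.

0.954

H' = −Σ pᵢ ln pᵢ = −((-0.33347) + (-0.23901) + (-0.26983) + (-0.35715) + (-0.30307) + (-0.20628)) = 1.70882 (working shown to 5 dp, full precision carried).
With S = 6 species, ln S = 1.79176, so J = 1.70882/1.79176 = 0.95371, i.e. 0.954 to 3 decimal places.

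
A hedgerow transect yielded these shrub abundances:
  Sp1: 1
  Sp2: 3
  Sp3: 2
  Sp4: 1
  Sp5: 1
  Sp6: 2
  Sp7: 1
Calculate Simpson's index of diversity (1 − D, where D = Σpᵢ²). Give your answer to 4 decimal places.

0.8264

Total N = 1+3+2+1+1+2+1 = 11, so the proportions are 0.090909, 0.272727, 0.181818, 0.090909, 0.090909, 0.181818, 0.090909 (working shown to 6 dp, full precision carried).
D = 0.090909² + 0.272727² + 0.181818² + 0.090909² + 0.090909² + 0.181818² + 0.090909² = 0.008264 + 0.074380 + 0.033058 + 0.008264 + 0.008264 + 0.033058 + 0.008264 = 0.173554.
So 1 − D = 0.826446, i.e. 0.8264 to 4 decimal places.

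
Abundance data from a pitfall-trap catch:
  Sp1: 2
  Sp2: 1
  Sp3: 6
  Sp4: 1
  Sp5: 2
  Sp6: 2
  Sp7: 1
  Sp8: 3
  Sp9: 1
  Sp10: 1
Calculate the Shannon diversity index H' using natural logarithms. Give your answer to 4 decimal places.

Total N = 2+1+6+1+2+2+1+3+1+1 = 20, so the proportions are 0.1, 0.05, 0.3, 0.05, 0.1, 0.1, 0.05, 0.15, 0.05, 0.05 (working shown to 6 dp, full precision carried).
Each pᵢ ln pᵢ term: 0.1×(-2.302585)=-0.230259, 0.05×(-2.995732)=-0.149787, 0.3×(-1.203973)=-0.361192, 0.05×(-2.995732)=-0.149787, 0.1×(-2.302585)=-0.230259, 0.1×(-2.302585)=-0.230259, 0.05×(-2.995732)=-0.149787, 0.15×(-1.897120)=-0.284568, 0.05×(-2.995732)=-0.149787, 0.05×(-2.995732)=-0.149787.
Sum = -2.085468, so H' = 2.0855.

2.0855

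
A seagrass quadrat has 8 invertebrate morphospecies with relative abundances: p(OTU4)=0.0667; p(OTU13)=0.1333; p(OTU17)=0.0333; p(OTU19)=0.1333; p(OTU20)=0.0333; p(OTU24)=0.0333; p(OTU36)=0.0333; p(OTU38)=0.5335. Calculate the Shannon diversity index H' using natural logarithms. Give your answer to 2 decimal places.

1.51

Each pᵢ ln pᵢ term (working shown to 4 dp, full precision carried): 0.0667×(-2.7076)=-0.1806, 0.1333×(-2.0152)=-0.2686, 0.0333×(-3.4022)=-0.1133, 0.1333×(-2.0152)=-0.2686, 0.0333×(-3.4022)=-0.1133, 0.0333×(-3.4022)=-0.1133, 0.0333×(-3.4022)=-0.1133, 0.5335×(-0.6283)=-0.3352.
Sum = -1.5062, so H' = 1.51.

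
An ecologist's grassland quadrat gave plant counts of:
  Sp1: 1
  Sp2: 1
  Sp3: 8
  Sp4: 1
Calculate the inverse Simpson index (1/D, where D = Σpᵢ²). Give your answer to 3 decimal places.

Total N = 1+1+8+1 = 11, so the proportions are 0.090909, 0.090909, 0.727273, 0.090909 (working shown to 6 dp, full precision carried).
D = 0.090909² + 0.090909² + 0.727273² + 0.090909² = 0.008264 + 0.008264 + 0.528926 + 0.008264 = 0.553719.
So 1/D = 1.80597, i.e. 1.806 to 3 decimal places.

1.806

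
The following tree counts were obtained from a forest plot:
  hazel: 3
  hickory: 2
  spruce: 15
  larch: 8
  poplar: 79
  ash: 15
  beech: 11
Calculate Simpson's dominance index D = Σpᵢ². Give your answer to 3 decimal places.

0.389

Total N = 3+2+15+8+79+15+11 = 133, so the proportions are 0.02256, 0.01504, 0.11278, 0.06015, 0.59398, 0.11278, 0.08271 (working shown to 5 dp, full precision carried).
D = 0.02256² + 0.01504² + 0.11278² + 0.06015² + 0.59398² + 0.11278² + 0.08271² = 0.00051 + 0.00023 + 0.01272 + 0.00362 + 0.35282 + 0.01272 + 0.00684 = 0.38945.
To 3 decimal places, D = 0.389.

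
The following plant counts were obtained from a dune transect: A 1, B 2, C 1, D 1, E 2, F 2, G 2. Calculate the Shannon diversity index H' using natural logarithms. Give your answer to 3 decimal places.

Total N = 1+2+1+1+2+2+2 = 11, so the proportions are 0.09091, 0.18182, 0.09091, 0.09091, 0.18182, 0.18182, 0.18182 (working shown to 5 dp, full precision carried).
Each pᵢ ln pᵢ term: 0.09091×(-2.39790)=-0.21799, 0.18182×(-1.70475)=-0.30995, 0.09091×(-2.39790)=-0.21799, 0.09091×(-2.39790)=-0.21799, 0.18182×(-1.70475)=-0.30995, 0.18182×(-1.70475)=-0.30995, 0.18182×(-1.70475)=-0.30995.
Sum = -1.89379, so H' = 1.894.

1.894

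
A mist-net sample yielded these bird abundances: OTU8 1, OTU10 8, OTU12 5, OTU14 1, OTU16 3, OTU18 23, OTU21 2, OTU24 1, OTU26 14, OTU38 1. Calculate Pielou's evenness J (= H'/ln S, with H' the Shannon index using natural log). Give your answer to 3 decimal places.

Total N = 1+8+5+1+3+23+2+1+14+1 = 59, so the proportions are 0.01695, 0.13559, 0.08475, 0.01695, 0.05085, 0.38983, 0.0339, 0.01695, 0.23729, 0.01695 (working shown to 5 dp, full precision carried).
H' = −Σ pᵢ ln pᵢ = −((-0.06911) + (-0.27093) + (-0.20916) + (-0.06911) + (-0.15147) + (-0.36724) + (-0.11473) + (-0.06911) + (-0.34133) + (-0.06911)) = 1.73130.
With S = 10 species, ln S = 2.30259, so J = 1.73130/2.30259 = 0.75189, i.e. 0.752 to 3 decimal places.

0.752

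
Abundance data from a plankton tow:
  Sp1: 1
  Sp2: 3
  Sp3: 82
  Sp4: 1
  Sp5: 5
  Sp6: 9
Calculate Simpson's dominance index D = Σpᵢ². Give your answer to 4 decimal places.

Total N = 1+3+82+1+5+9 = 101, so the proportions are 0.009901, 0.029703, 0.811881, 0.009901, 0.049505, 0.089109 (working shown to 6 dp, full precision carried).
D = 0.009901² + 0.029703² + 0.811881² + 0.009901² + 0.049505² + 0.089109² = 0.000098 + 0.000882 + 0.659151 + 0.000098 + 0.002451 + 0.007940 = 0.670621.
To 4 decimal places, D = 0.6706.

0.6706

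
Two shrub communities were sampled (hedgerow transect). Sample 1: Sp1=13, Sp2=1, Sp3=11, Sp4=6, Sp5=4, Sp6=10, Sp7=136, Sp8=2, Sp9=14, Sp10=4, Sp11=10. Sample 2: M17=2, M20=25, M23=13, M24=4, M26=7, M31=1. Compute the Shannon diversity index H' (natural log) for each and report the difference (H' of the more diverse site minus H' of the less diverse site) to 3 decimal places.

Sample 1: N=211, proportions 0.06161, 0.00474, 0.05213, 0.02844, 0.01896, 0.04739, 0.64455, 0.00948, 0.06635, 0.01896, 0.04739, giving H' = 1.39893 (working shown to 5 dp, full precision carried).
Sample 2: N=52, proportions 0.03846, 0.48077, 0.25, 0.07692, 0.13462, 0.01923, giving H' = 1.36722.
Difference = |1.39893 − 1.36722| = 0.03171, i.e. 0.032 to 3 decimal places.

0.032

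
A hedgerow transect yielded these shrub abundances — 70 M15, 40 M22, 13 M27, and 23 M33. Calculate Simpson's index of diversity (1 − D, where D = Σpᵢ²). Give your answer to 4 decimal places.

Total N = 70+40+13+23 = 146, so the proportions are 0.479452, 0.273973, 0.089041, 0.157534 (working shown to 6 dp, full precision carried).
D = 0.479452² + 0.273973² + 0.089041² + 0.157534² = 0.229874 + 0.075061 + 0.007928 + 0.024817 = 0.337681.
So 1 − D = 0.662319, i.e. 0.6623 to 4 decimal places.

0.6623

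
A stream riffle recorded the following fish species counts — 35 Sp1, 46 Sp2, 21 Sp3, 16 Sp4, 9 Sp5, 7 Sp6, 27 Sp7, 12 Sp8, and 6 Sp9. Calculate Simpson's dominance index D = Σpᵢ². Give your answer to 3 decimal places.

Total N = 35+46+21+16+9+7+27+12+6 = 179, so the proportions are 0.19553, 0.25698, 0.11732, 0.08939, 0.05028, 0.03911, 0.15084, 0.06704, 0.03352 (working shown to 5 dp, full precision carried).
D = 0.19553² + 0.25698² + 0.11732² + 0.08939² + 0.05028² + 0.03911² + 0.15084² + 0.06704² + 0.03352² = 0.03823 + 0.06604 + 0.01376 + 0.00799 + 0.00253 + 0.00153 + 0.02275 + 0.00449 + 0.00112 = 0.15845.
To 3 decimal places, D = 0.158.

0.158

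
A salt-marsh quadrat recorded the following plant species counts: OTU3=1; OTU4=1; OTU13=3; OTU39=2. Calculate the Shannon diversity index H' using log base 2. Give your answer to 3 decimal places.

1.842

Total N = 1+1+3+2 = 7, so the proportions are 0.14286, 0.14286, 0.42857, 0.28571 (working shown to 5 dp, full precision carried).
Each pᵢ log₂ pᵢ term: 0.14286×(-2.80735)=-0.40105, 0.14286×(-2.80735)=-0.40105, 0.42857×(-1.22239)=-0.52388, 0.28571×(-1.80735)=-0.51639.
Sum = -1.84237, so H' = 1.842.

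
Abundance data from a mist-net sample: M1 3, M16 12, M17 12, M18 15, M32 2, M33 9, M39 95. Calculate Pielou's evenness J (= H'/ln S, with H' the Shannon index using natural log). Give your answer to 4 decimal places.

0.6328

Total N = 3+12+12+15+2+9+95 = 148, so the proportions are 0.02027, 0.081081, 0.081081, 0.101351, 0.013514, 0.060811, 0.641892 (working shown to 6 dp, full precision carried).
H' = −Σ pᵢ ln pᵢ = −((-0.079026) + (-0.203700) + (-0.203700) + (-0.232010) + (-0.058163) + (-0.170270) + (-0.284573)) = 1.231442.
With S = 7 species, ln S = 1.945910, so J = 1.231442/1.945910 = 0.632836, i.e. 0.6328 to 4 decimal places.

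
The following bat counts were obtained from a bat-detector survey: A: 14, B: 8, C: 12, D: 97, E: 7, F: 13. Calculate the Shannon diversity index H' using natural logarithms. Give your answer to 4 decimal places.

1.2152

Total N = 14+8+12+97+7+13 = 151, so the proportions are 0.092715, 0.05298, 0.07947, 0.642384, 0.046358, 0.086093 (working shown to 6 dp, full precision carried).
Each pᵢ ln pᵢ term: 0.092715×(-2.378223)=-0.220497, 0.05298×(-2.937838)=-0.155647, 0.07947×(-2.532373)=-0.201248, 0.642384×(-0.442569)=-0.284299, 0.046358×(-3.071370)=-0.142381, 0.086093×(-2.452330)=-0.211128.
Sum = -1.215201, so H' = 1.2152.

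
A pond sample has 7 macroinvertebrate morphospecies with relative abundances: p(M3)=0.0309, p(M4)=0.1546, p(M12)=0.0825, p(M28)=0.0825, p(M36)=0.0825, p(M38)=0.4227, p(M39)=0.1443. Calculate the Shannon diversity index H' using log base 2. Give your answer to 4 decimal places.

Each pᵢ log₂ pᵢ term (working shown to 6 dp, full precision carried): 0.0309×(-5.016249)=-0.155002, 0.1546×(-2.693388)=-0.416398, 0.0825×(-3.599462)=-0.296956, 0.0825×(-3.599462)=-0.296956, 0.0825×(-3.599462)=-0.296956, 0.4227×(-1.242294)=-0.525118, 0.1443×(-2.792857)=-0.403009.
Sum = -2.390394, so H' = 2.3904.

2.3904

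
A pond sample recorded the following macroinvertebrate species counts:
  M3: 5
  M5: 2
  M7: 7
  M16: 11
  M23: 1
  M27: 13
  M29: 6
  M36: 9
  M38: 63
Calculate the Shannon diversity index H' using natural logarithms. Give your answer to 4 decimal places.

Total N = 5+2+7+11+1+13+6+9+63 = 117, so the proportions are 0.042735, 0.017094, 0.059829, 0.094017, 0.008547, 0.111111, 0.051282, 0.076923, 0.538462 (working shown to 6 dp, full precision carried).
Each pᵢ ln pᵢ term: 0.042735×(-3.152736)=-0.134732, 0.017094×(-4.069027)=-0.069556, 0.059829×(-2.816264)=-0.168494, 0.094017×(-2.364279)=-0.222283, 0.008547×(-4.762174)=-0.040702, 0.111111×(-2.197225)=-0.244136, 0.051282×(-2.970414)=-0.152329, 0.076923×(-2.564949)=-0.197304, 0.538462×(-0.619039)=-0.333329.
Sum = -1.562865, so H' = 1.5629.

1.5629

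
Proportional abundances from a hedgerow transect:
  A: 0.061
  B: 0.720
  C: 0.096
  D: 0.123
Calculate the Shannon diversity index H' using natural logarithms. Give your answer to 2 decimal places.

0.89

Each pᵢ ln pᵢ term (working shown to 4 dp, full precision carried): 0.061×(-2.7969)=-0.1706, 0.72×(-0.3285)=-0.2365, 0.096×(-2.3434)=-0.2250, 0.123×(-2.0956)=-0.2578.
Sum = -0.8899, so H' = 0.89.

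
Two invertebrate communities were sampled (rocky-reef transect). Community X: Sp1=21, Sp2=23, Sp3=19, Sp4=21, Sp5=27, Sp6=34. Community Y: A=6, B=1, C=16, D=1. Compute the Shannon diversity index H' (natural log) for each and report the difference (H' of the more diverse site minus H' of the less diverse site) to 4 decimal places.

0.8894

Community X: N=145, proportions 0.144828, 0.158621, 0.131034, 0.144828, 0.186207, 0.234483, giving H' = 1.771116 (working shown to 6 dp, full precision carried).
Community Y: N=24, proportions 0.25, 0.041667, 0.666667, 0.041667, giving H' = 0.881721.
Difference = |1.771116 − 0.881721| = 0.889395, i.e. 0.8894 to 4 decimal places.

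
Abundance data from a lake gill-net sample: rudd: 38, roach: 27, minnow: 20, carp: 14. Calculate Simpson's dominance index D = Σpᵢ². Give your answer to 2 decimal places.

Total N = 38+27+20+14 = 99, so the proportions are 0.3838, 0.2727, 0.202, 0.1414 (working shown to 4 dp, full precision carried).
D = 0.3838² + 0.2727² + 0.202² + 0.1414² = 0.1473 + 0.0744 + 0.0408 + 0.0200 = 0.2825.
To 2 decimal places, D = 0.28.

0.28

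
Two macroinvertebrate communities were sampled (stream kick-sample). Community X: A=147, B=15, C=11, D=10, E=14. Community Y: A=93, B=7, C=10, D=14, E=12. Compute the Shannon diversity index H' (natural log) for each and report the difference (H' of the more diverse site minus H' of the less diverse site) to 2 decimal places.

Community X: N=197, proportions 0.7462, 0.0761, 0.0558, 0.0508, 0.0711, giving H' = 0.9149 (working shown to 4 dp, full precision carried).
Community Y: N=136, proportions 0.6838, 0.0515, 0.0735, 0.1029, 0.0882, giving H' = 1.0528.
Difference = |0.9149 − 1.0528| = 0.1379, i.e. 0.14 to 2 decimal places.

0.14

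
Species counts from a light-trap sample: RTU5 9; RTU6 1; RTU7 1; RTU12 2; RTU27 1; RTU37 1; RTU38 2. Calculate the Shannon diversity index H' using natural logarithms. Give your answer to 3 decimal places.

1.507

Total N = 9+1+1+2+1+1+2 = 17, so the proportions are 0.52941, 0.05882, 0.05882, 0.11765, 0.05882, 0.05882, 0.11765 (working shown to 5 dp, full precision carried).
Each pᵢ ln pᵢ term: 0.52941×(-0.63599)=-0.33670, 0.05882×(-2.83321)=-0.16666, 0.05882×(-2.83321)=-0.16666, 0.11765×(-2.14007)=-0.25177, 0.05882×(-2.83321)=-0.16666, 0.05882×(-2.83321)=-0.16666, 0.11765×(-2.14007)=-0.25177.
Sum = -1.50688, so H' = 1.507.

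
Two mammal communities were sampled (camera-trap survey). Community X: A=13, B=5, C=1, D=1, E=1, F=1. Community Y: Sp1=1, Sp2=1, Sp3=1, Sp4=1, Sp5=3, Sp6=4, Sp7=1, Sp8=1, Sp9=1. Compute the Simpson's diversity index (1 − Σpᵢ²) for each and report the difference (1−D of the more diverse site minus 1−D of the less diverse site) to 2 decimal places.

Community X: N=22, proportions 0.5909, 0.2273, 0.0455, 0.0455, 0.0455, 0.0455, giving 1−D = 0.5909 (working shown to 4 dp, full precision carried).
Community Y: N=14, proportions 0.0714, 0.0714, 0.0714, 0.0714, 0.2143, 0.2857, 0.0714, 0.0714, 0.0714, giving 1−D = 0.8367.
Difference = |0.5909 − 0.8367| = 0.2458, i.e. 0.25 to 2 decimal places.

0.25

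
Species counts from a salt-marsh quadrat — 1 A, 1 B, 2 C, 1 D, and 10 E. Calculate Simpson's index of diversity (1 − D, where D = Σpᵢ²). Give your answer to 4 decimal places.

Total N = 1+1+2+1+10 = 15, so the proportions are 0.066667, 0.066667, 0.133333, 0.066667, 0.666667 (working shown to 6 dp, full precision carried).
D = 0.066667² + 0.066667² + 0.133333² + 0.066667² + 0.666667² = 0.004444 + 0.004444 + 0.017778 + 0.004444 + 0.444444 = 0.475556.
So 1 − D = 0.524444, i.e. 0.5244 to 4 decimal places.

0.5244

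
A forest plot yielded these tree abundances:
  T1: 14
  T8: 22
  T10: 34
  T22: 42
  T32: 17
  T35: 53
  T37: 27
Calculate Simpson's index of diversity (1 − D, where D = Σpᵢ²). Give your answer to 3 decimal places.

0.830

Total N = 14+22+34+42+17+53+27 = 209, so the proportions are 0.06699, 0.10526, 0.16268, 0.20096, 0.08134, 0.25359, 0.12919 (working shown to 5 dp, full precision carried).
D = 0.06699² + 0.10526² + 0.16268² + 0.20096² + 0.08134² + 0.25359² + 0.12919² = 0.00449 + 0.01108 + 0.02646 + 0.04038 + 0.00662 + 0.06431 + 0.01669 = 0.17003.
So 1 − D = 0.82997, i.e. 0.830 to 3 decimal places.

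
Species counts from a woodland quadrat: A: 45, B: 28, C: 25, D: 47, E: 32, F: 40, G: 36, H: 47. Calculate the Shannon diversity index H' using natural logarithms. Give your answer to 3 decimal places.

2.056

Total N = 45+28+25+47+32+40+36+47 = 300, so the proportions are 0.15, 0.09333, 0.08333, 0.15667, 0.10667, 0.13333, 0.12, 0.15667 (working shown to 5 dp, full precision carried).
Each pᵢ ln pᵢ term: 0.15×(-1.89712)=-0.28457, 0.09333×(-2.37158)=-0.22135, 0.08333×(-2.48491)=-0.20708, 0.15667×(-1.85363)=-0.29040, 0.10667×(-2.23805)=-0.23872, 0.13333×(-2.01490)=-0.26865, 0.12×(-2.12026)=-0.25443, 0.15667×(-1.85363)=-0.29040.
Sum = -2.05561, so H' = 2.056.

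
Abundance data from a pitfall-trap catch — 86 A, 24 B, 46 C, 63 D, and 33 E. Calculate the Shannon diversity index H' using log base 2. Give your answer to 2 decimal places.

2.18

Total N = 86+24+46+63+33 = 252, so the proportions are 0.3413, 0.0952, 0.1825, 0.25, 0.131 (working shown to 4 dp, full precision carried).
Each pᵢ log₂ pᵢ term: 0.3413×(-1.5510)=-0.5293, 0.0952×(-3.3923)=-0.3231, 0.1825×(-2.4537)=-0.4479, 0.25×(-2.0000)=-0.5000, 0.131×(-2.9329)=-0.3841.
Sum = -2.1844, so H' = 2.18.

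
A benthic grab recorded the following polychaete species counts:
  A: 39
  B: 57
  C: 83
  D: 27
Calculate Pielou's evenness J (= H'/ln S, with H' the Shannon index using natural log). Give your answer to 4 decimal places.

0.9401

Total N = 39+57+83+27 = 206, so the proportions are 0.18932, 0.276699, 0.402913, 0.131068 (working shown to 6 dp, full precision carried).
H' = −Σ pᵢ ln pᵢ = −((-0.315089) + (-0.355510) + (-0.366262) + (-0.266335)) = 1.303196.
With S = 4 species, ln S = 1.386294, so J = 1.303196/1.386294 = 0.940057, i.e. 0.9401 to 4 decimal places.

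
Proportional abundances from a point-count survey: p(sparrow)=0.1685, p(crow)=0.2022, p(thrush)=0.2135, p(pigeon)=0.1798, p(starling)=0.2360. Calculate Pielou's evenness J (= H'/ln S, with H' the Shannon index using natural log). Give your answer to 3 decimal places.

H' = −Σ pᵢ ln pᵢ = −((-0.30007) + (-0.32322) + (-0.32967) + (-0.30852) + (-0.34077)) = 1.60224 (working shown to 5 dp, full precision carried).
With S = 5 species, ln S = 1.60944, so J = 1.60224/1.60944 = 0.99553, i.e. 0.996 to 3 decimal places.

0.996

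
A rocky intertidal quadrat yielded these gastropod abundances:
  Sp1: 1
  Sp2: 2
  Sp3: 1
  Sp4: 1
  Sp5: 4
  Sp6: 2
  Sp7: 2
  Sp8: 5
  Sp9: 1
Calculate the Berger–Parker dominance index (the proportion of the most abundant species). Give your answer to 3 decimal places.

Total N = 1+2+1+1+4+2+2+5+1 = 19, so the proportions are 0.05263, 0.10526, 0.05263, 0.05263, 0.21053, 0.10526, 0.10526, 0.26316, 0.05263 (working shown to 5 dp, full precision carried).
The largest proportion is 0.26316, i.e. d = 0.263 to 3 decimal places.

0.263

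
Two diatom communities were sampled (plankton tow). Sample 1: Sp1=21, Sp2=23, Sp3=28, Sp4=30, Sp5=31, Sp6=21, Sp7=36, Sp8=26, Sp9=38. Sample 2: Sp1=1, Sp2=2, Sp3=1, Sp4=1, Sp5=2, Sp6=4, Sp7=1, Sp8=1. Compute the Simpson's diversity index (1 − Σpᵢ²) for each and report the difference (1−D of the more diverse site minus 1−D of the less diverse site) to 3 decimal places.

0.056

Sample 1: N=254, proportions 0.08268, 0.09055, 0.11024, 0.11811, 0.12205, 0.08268, 0.14173, 0.10236, 0.14961, giving 1−D = 0.88418 (working shown to 5 dp, full precision carried).
Sample 2: N=13, proportions 0.07692, 0.15385, 0.07692, 0.07692, 0.15385, 0.30769, 0.07692, 0.07692, giving 1−D = 0.82840.
Difference = |0.88418 − 0.82840| = 0.05578, i.e. 0.056 to 3 decimal places.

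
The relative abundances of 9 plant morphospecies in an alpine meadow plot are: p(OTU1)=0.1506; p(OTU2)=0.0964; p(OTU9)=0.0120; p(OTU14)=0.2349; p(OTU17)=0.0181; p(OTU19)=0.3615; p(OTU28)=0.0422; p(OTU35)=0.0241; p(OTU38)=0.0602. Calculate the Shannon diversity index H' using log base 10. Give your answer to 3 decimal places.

0.754

Each pᵢ log₁₀ pᵢ term (working shown to 5 dp, full precision carried): 0.1506×(-0.82218)=-0.12382, 0.0964×(-1.01592)=-0.09793, 0.012×(-1.92082)=-0.02305, 0.2349×(-0.62912)=-0.14778, 0.0181×(-1.74232)=-0.03154, 0.3615×(-0.44189)=-0.15974, 0.0422×(-1.37469)=-0.05801, 0.0241×(-1.61798)=-0.03899, 0.0602×(-1.22040)=-0.07347.
Sum = -0.75434, so H' = 0.754.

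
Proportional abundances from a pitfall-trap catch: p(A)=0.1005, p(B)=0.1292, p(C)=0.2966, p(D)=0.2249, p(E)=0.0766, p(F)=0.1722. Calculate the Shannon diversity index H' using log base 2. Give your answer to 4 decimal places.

2.4397

Each pᵢ log₂ pᵢ term (working shown to 6 dp, full precision carried): 0.1005×(-3.314733)=-0.333131, 0.1292×(-2.952322)=-0.381440, 0.2966×(-1.753409)=-0.520061, 0.2249×(-2.152644)=-0.484130, 0.0766×(-3.706512)=-0.283919, 0.1722×(-2.537843)=-0.437017.
Sum = -2.439697, so H' = 2.4397.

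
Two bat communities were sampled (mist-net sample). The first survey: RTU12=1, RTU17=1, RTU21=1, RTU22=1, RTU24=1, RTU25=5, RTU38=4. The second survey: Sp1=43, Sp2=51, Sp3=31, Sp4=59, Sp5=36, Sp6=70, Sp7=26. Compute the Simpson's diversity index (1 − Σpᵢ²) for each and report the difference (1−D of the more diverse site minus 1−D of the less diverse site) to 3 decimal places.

0.077

The first survey: N=14, proportions 0.071429, 0.071429, 0.071429, 0.071429, 0.071429, 0.357143, 0.285714, giving 1−D = 0.765306 (working shown to 6 dp, full precision carried).
The second survey: N=316, proportions 0.136076, 0.161392, 0.098101, 0.186709, 0.113924, 0.221519, 0.082278, giving 1−D = 0.842133.
Difference = |0.765306 − 0.842133| = 0.076827, i.e. 0.077 to 3 decimal places.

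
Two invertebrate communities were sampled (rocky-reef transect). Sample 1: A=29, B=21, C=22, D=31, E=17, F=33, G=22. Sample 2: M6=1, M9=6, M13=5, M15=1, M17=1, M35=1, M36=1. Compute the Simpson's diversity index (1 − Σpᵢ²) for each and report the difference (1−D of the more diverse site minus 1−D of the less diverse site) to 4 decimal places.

Sample 1: N=175, proportions 0.1657143, 0.12, 0.1257143, 0.1771429, 0.0971429, 0.1885714, 0.1257143, giving 1−D = 0.8501551 (working shown to 7 dp, full precision carried).
Sample 2: N=16, proportions 0.0625, 0.375, 0.3125, 0.0625, 0.0625, 0.0625, 0.0625, giving 1−D = 0.7421875.
Difference = |0.8501551 − 0.7421875| = 0.1079676, i.e. 0.1080 to 4 decimal places.

0.1080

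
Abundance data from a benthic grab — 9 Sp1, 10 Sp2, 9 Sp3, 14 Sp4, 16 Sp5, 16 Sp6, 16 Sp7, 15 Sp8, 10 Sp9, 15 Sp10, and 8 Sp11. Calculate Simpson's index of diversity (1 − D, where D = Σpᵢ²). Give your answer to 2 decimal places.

Total N = 9+10+9+14+16+16+16+15+10+15+8 = 138, so the proportions are 0.0652, 0.0725, 0.0652, 0.1014, 0.1159, 0.1159, 0.1159, 0.1087, 0.0725, 0.1087, 0.058 (working shown to 4 dp, full precision carried).
D = 0.0652² + 0.0725² + 0.0652² + 0.1014² + 0.1159² + 0.1159² + 0.1159² + 0.1087² + 0.0725² + 0.1087² + 0.058² = 0.0043 + 0.0053 + 0.0043 + 0.0103 + 0.0134 + 0.0134 + 0.0134 + 0.0118 + 0.0053 + 0.0118 + 0.0034 = 0.0966.
So 1 − D = 0.9034, i.e. 0.90 to 2 decimal places.

0.90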